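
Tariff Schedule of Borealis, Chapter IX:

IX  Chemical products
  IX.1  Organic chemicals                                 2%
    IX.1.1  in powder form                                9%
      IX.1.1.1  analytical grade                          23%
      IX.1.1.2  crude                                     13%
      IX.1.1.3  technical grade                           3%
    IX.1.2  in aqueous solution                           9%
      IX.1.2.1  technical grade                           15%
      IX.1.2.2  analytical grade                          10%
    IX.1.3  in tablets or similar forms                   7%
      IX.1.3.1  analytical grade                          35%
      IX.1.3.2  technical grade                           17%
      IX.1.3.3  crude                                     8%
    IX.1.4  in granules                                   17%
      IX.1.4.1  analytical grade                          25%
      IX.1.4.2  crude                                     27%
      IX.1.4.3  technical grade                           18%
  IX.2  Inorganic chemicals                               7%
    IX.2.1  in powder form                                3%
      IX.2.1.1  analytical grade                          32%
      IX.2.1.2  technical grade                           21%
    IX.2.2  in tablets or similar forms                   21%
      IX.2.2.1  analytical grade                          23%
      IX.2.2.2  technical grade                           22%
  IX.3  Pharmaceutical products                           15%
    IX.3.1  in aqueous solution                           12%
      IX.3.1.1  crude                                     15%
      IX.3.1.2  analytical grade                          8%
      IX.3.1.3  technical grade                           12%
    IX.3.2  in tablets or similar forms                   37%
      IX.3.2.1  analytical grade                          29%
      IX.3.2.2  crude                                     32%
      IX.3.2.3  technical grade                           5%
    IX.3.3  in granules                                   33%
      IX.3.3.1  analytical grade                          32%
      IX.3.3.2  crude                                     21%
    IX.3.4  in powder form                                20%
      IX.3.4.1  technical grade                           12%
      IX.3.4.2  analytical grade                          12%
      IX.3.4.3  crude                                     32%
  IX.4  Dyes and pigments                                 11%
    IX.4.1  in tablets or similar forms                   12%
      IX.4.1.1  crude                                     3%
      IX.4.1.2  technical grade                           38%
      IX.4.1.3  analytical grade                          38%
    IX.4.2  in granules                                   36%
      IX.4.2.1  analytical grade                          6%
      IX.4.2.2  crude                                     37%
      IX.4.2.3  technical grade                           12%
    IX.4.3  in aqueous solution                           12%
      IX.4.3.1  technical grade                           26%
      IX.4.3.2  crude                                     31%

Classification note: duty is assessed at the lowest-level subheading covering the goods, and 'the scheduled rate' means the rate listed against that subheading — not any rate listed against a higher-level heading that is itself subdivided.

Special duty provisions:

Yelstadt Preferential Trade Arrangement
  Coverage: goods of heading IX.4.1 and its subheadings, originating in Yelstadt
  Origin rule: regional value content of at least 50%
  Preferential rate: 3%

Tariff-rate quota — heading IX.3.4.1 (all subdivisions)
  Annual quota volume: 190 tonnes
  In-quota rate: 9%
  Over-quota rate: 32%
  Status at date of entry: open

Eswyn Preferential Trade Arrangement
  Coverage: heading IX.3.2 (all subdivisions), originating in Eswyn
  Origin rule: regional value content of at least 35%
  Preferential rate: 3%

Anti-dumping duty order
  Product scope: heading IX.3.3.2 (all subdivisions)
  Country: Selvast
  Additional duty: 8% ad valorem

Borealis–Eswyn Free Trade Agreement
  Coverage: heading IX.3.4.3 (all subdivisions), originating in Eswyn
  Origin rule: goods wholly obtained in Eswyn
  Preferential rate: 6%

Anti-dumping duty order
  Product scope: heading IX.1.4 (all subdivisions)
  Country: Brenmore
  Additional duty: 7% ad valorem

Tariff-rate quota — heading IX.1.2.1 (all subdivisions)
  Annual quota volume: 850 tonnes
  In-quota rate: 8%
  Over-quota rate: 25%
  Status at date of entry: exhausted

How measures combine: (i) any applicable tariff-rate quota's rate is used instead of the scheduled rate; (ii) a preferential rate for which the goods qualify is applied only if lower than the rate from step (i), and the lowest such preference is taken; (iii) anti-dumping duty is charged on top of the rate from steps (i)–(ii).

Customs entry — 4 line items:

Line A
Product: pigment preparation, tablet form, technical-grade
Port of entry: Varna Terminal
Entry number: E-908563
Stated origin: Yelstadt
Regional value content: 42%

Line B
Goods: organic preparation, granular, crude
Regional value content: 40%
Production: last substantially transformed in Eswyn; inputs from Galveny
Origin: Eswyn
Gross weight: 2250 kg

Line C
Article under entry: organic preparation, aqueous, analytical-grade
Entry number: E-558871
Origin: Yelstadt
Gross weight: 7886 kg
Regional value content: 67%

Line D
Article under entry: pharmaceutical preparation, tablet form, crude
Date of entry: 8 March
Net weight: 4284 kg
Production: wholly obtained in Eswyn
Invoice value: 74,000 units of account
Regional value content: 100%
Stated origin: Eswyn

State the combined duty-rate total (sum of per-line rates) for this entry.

Line A: pigment → IX.4; tablet form → IX.4.1; technical-grade → IX.4.1.2. Scheduled 38%. Yelstadt agreement on IX.4.1: RVC < 50%. → 38%.
Line B: organic → IX.1; granular → IX.1.4; crude → IX.1.4.2. Scheduled 27%. Eswyn agreement on IX.3.2: IX.1.4.2 not covered; Eswyn agreement on IX.3.4.3: IX.1.4.2 not covered. → 27%.
Line C: organic → IX.1; aqueous → IX.1.2; analytical-grade → IX.1.2.2. Scheduled 10%. Yelstadt agreement on IX.4.1: IX.1.2.2 not covered. → 10%.
Line D: pharmaceutical → IX.3; tablet form → IX.3.2; crude → IX.3.2.2. Scheduled 32%. Eswyn agreement on IX.3.2: RVC ≥ 35% → 3% available; Eswyn agreement on IX.3.4.3: IX.3.2.2 not covered; preferential 3%. → 3%.
Sum: 38% + 27% + 10% + 3% = 78%.

78%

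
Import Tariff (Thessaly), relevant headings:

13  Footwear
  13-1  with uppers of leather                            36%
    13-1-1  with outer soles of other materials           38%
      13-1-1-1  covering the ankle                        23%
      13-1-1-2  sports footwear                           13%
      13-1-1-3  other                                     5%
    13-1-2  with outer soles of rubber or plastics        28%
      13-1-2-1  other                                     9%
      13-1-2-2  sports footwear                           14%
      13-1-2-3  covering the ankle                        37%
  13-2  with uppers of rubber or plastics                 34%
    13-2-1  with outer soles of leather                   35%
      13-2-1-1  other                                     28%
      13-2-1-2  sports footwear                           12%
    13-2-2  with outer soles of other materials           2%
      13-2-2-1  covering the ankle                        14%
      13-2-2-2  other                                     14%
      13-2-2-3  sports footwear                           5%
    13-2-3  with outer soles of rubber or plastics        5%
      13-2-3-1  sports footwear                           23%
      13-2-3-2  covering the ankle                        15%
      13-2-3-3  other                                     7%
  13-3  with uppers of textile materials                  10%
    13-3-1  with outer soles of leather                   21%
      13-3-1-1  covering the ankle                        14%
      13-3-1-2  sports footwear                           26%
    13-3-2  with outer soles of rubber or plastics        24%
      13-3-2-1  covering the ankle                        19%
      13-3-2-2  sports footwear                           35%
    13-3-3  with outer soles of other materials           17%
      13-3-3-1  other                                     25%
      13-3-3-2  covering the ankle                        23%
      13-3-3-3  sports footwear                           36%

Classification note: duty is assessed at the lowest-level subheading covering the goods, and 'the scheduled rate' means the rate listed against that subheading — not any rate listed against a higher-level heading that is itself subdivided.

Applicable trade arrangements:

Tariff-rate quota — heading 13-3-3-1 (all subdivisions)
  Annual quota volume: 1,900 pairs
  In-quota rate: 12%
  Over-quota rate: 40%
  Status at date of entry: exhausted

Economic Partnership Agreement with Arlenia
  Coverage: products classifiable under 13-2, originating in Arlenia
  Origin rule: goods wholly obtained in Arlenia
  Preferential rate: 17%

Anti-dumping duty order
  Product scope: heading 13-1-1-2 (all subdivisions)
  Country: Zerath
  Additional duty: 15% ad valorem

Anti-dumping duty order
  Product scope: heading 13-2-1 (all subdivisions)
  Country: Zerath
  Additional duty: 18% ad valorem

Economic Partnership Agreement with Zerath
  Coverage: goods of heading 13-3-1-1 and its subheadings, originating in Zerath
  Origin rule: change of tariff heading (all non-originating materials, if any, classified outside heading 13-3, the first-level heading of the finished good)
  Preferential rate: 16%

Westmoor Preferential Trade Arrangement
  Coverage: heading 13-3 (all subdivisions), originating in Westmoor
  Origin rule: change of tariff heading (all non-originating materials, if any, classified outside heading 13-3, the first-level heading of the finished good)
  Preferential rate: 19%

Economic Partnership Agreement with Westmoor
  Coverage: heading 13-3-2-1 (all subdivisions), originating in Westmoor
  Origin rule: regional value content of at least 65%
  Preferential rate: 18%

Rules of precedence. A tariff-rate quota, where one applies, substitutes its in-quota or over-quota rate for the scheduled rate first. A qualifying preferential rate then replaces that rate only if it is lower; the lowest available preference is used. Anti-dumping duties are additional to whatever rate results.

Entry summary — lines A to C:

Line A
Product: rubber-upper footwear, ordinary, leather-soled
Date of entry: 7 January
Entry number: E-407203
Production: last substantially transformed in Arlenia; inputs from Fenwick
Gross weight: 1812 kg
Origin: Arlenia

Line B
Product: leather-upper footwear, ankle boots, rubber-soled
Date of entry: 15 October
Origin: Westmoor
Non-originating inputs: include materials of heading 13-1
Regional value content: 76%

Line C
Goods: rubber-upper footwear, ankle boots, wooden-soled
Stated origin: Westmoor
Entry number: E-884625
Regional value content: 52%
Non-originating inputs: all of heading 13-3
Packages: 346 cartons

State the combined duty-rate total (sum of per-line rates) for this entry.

79%

Line A: rubber-upper → 13-2; leather-soled → 13-2-1; ordinary → 13-2-1-1. Scheduled 28%. Arlenia agreement on 13-2: not wholly obtained. → 28%.
Line B: leather-upper → 13-1; rubber-soled → 13-1-2; ankle boots → 13-1-2-3. Scheduled 37%. Westmoor agreement on 13-3: 13-1-2-3 not covered; Westmoor agreement on 13-3-2-1: 13-1-2-3 not covered. → 37%.
Line C: rubber-upper → 13-2; wooden-soled → 13-2-2; ankle boots → 13-2-2-1. Scheduled 14%. Westmoor agreement on 13-3: 13-2-2-1 not covered; Westmoor agreement on 13-3-2-1: 13-2-2-1 not covered. → 14%.
Sum: 28% + 37% + 14% = 79%.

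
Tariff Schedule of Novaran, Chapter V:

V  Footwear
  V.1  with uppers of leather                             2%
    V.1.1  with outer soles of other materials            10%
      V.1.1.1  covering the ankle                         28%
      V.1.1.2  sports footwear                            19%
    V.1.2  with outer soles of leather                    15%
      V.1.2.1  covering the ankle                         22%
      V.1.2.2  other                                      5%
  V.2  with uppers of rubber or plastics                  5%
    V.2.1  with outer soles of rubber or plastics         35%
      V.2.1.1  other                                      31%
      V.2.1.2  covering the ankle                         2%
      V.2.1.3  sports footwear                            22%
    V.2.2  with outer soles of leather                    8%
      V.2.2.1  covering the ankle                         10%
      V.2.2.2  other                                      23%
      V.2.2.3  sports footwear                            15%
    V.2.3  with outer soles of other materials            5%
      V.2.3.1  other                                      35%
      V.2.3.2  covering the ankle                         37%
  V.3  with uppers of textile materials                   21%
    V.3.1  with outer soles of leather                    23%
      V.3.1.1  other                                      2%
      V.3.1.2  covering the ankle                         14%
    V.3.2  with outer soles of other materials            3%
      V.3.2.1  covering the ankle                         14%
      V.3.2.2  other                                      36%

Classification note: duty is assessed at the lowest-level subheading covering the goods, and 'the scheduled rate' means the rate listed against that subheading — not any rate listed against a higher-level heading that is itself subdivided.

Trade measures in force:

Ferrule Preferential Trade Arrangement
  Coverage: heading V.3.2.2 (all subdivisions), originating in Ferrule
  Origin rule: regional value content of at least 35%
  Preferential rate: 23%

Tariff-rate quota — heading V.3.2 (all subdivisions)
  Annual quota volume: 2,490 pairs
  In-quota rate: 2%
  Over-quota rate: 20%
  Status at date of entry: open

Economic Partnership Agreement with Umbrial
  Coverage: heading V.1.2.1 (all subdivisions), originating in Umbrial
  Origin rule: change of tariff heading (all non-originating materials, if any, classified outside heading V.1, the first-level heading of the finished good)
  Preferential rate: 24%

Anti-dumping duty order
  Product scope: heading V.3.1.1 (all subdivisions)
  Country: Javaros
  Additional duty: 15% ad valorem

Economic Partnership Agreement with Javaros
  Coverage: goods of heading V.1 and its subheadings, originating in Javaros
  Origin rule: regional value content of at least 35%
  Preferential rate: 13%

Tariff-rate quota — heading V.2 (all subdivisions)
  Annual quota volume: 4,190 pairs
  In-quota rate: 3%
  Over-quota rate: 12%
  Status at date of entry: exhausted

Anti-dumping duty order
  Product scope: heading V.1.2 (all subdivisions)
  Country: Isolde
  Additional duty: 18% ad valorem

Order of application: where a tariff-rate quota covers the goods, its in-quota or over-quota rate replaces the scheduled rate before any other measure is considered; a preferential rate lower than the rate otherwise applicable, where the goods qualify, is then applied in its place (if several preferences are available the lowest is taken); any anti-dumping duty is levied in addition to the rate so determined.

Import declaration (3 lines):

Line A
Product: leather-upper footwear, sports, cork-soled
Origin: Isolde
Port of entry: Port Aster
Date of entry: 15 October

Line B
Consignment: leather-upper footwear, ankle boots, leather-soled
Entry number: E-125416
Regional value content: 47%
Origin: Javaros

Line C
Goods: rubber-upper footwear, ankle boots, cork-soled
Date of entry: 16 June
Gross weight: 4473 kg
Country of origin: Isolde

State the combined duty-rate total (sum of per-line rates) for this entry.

44%

Line A: leather-upper → V.1; cork-soled → V.1.1; sports → V.1.1.2. Scheduled 19%. No special measure applies. → 19%.
Line B: leather-upper → V.1; leather-soled → V.1.2; ankle boots → V.1.2.1. Scheduled 22%. Javaros agreement on V.1: RVC ≥ 35% → 13% available; preferential 13%. → 13%.
Line C: rubber-upper → V.2; cork-soled → V.2.3; ankle boots → V.2.3.2. Scheduled 37%. quota on V.2 exhausted → over-quota 12%. → 12%.
Sum: 19% + 13% + 12% = 44%.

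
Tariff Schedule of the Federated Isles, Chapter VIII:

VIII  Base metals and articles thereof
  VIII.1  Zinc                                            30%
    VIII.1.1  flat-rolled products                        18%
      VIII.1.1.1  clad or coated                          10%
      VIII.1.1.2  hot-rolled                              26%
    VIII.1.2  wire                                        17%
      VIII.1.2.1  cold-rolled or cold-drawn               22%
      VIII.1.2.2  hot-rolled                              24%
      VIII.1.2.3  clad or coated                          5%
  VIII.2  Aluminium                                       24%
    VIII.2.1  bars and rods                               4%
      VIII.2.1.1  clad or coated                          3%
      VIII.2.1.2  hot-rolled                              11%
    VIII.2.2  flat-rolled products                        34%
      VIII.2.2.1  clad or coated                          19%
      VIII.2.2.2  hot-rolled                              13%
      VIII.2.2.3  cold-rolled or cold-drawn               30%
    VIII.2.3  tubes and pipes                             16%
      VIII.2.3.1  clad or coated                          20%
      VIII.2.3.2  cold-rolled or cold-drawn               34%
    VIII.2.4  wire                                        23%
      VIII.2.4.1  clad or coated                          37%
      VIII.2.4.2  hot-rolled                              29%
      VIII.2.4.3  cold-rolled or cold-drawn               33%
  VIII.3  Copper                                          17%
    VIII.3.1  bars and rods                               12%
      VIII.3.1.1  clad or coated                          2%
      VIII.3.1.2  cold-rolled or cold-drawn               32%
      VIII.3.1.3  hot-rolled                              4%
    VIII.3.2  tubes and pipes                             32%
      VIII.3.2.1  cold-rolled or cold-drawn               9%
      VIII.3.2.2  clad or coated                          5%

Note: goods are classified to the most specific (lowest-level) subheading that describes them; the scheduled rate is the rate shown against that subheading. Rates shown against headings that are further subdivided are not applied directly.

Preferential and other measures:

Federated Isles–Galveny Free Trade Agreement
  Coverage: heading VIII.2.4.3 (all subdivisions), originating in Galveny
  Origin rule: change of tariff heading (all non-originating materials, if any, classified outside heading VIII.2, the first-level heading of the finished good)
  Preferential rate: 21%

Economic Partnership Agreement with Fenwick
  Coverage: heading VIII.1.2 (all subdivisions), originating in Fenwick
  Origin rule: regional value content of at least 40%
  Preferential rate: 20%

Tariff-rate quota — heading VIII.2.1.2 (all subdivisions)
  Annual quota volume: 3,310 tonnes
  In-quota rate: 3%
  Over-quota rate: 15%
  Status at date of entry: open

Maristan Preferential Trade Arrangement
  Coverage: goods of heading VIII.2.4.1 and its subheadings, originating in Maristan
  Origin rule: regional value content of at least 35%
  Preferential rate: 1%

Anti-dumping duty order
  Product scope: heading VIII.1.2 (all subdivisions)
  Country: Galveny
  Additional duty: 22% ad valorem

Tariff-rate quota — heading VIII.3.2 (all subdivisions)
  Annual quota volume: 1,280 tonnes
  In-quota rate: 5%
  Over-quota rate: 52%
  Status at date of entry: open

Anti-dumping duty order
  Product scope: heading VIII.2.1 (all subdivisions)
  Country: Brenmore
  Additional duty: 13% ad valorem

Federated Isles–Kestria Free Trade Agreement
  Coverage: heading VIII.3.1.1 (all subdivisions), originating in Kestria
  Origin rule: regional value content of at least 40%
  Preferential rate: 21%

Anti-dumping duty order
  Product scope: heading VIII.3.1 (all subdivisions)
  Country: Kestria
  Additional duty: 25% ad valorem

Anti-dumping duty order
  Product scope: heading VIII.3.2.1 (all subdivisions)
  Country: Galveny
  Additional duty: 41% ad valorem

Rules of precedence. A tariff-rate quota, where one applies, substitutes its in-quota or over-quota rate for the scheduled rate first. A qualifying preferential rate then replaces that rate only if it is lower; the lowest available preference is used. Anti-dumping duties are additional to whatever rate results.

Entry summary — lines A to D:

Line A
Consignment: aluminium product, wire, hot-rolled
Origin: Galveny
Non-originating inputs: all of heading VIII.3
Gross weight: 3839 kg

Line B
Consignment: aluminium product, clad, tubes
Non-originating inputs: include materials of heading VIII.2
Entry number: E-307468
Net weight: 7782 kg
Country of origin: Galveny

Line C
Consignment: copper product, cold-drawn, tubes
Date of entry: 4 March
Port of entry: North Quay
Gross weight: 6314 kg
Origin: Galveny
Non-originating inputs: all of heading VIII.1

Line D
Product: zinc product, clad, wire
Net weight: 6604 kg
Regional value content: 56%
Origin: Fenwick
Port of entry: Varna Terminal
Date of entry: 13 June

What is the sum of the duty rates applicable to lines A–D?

100%

Line A: aluminium → VIII.2; wire → VIII.2.4; hot-rolled → VIII.2.4.2. Scheduled 29%. Galveny agreement on VIII.2.4.3: VIII.2.4.2 not covered. → 29%.
Line B: aluminium → VIII.2; tubes → VIII.2.3; clad → VIII.2.3.1. Scheduled 20%. Galveny agreement on VIII.2.4.3: VIII.2.3.1 not covered. → 20%.
Line C: copper → VIII.3; tubes → VIII.3.2; cold-drawn → VIII.3.2.1. Scheduled 9%. quota on VIII.3.2 open → in-quota 5%; Galveny agreement on VIII.2.4.3: VIII.3.2.1 not covered; anti-dumping (Galveny, VIII.3.2.1): +41%; total 5% + 41% = 46%. → 46%.
Line D: zinc → VIII.1; wire → VIII.1.2; clad → VIII.1.2.3. Scheduled 5%. Fenwick agreement on VIII.1.2: RVC ≥ 40% → 20% available; preference 20% not lower than 5% → no reduction. → 5%.
Sum: 29% + 20% + 46% + 5% = 100%.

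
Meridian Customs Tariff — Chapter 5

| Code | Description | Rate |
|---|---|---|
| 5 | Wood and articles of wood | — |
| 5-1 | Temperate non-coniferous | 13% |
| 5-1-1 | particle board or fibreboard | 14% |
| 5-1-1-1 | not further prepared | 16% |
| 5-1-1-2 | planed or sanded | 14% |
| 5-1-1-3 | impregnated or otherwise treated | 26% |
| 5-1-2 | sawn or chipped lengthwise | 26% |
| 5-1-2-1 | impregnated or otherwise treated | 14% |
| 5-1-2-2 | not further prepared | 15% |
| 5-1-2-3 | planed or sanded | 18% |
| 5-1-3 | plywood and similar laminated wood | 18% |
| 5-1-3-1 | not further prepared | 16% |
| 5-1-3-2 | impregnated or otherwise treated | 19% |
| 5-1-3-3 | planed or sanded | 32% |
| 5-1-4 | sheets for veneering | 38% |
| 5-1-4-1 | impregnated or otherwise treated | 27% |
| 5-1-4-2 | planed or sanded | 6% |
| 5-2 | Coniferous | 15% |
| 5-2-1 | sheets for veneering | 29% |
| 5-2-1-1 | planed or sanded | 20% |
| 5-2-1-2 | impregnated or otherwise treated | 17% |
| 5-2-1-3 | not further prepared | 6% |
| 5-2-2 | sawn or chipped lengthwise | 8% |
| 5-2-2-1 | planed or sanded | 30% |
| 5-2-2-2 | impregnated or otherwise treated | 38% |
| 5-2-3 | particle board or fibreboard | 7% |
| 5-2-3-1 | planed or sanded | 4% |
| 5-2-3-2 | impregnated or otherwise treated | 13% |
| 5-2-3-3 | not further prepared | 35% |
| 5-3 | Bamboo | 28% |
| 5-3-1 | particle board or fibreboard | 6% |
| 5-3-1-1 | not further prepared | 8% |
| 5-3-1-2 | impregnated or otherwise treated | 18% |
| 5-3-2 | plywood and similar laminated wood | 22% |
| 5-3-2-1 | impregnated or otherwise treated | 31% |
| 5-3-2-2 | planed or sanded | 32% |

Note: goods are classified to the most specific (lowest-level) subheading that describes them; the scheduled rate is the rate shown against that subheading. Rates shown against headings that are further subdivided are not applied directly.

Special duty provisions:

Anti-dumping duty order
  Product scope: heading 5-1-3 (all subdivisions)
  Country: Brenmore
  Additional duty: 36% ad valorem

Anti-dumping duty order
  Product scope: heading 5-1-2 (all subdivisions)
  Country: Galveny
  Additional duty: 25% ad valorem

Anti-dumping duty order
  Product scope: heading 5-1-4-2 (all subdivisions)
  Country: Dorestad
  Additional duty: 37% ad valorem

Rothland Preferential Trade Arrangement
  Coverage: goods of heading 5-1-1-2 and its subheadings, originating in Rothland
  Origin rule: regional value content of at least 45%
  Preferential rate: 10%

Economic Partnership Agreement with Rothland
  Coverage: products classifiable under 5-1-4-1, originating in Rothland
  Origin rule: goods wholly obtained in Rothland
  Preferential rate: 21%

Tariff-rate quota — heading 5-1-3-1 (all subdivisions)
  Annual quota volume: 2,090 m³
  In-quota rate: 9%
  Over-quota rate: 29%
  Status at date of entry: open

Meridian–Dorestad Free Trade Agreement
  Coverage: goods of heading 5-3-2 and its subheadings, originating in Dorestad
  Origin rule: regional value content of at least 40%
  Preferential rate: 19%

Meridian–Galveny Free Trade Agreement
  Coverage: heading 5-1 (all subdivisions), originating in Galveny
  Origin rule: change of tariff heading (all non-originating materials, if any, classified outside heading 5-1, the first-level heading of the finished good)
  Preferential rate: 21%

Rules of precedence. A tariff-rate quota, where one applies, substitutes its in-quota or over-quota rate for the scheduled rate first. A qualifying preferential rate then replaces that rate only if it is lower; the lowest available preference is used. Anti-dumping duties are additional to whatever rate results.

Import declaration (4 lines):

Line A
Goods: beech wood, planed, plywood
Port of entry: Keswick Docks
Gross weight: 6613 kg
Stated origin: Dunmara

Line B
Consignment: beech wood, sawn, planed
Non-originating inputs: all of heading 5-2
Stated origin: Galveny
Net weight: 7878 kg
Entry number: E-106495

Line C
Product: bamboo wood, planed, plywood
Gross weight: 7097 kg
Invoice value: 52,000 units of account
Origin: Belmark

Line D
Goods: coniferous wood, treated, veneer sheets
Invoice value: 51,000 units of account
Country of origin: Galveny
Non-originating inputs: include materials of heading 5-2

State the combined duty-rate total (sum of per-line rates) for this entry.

Line A: beech → 5-1; plywood → 5-1-3; planed → 5-1-3-3. Scheduled 32%. No special measure applies. → 32%.
Line B: beech → 5-1; sawn → 5-1-2; planed → 5-1-2-3. Scheduled 18%. Galveny agreement on 5-1: CTH met → 21% available; preference 21% not lower than 18% → no reduction; anti-dumping (Galveny, 5-1-2): +25%; total 18% + 25% = 43%. → 43%.
Line C: bamboo → 5-3; plywood → 5-3-2; planed → 5-3-2-2. Scheduled 32%. No special measure applies. → 32%.
Line D: coniferous → 5-2; veneer sheets → 5-2-1; treated → 5-2-1-2. Scheduled 17%. Galveny agreement on 5-1: 5-2-1-2 not covered. → 17%.
Sum: 32% + 43% + 32% + 17% = 124%.

124%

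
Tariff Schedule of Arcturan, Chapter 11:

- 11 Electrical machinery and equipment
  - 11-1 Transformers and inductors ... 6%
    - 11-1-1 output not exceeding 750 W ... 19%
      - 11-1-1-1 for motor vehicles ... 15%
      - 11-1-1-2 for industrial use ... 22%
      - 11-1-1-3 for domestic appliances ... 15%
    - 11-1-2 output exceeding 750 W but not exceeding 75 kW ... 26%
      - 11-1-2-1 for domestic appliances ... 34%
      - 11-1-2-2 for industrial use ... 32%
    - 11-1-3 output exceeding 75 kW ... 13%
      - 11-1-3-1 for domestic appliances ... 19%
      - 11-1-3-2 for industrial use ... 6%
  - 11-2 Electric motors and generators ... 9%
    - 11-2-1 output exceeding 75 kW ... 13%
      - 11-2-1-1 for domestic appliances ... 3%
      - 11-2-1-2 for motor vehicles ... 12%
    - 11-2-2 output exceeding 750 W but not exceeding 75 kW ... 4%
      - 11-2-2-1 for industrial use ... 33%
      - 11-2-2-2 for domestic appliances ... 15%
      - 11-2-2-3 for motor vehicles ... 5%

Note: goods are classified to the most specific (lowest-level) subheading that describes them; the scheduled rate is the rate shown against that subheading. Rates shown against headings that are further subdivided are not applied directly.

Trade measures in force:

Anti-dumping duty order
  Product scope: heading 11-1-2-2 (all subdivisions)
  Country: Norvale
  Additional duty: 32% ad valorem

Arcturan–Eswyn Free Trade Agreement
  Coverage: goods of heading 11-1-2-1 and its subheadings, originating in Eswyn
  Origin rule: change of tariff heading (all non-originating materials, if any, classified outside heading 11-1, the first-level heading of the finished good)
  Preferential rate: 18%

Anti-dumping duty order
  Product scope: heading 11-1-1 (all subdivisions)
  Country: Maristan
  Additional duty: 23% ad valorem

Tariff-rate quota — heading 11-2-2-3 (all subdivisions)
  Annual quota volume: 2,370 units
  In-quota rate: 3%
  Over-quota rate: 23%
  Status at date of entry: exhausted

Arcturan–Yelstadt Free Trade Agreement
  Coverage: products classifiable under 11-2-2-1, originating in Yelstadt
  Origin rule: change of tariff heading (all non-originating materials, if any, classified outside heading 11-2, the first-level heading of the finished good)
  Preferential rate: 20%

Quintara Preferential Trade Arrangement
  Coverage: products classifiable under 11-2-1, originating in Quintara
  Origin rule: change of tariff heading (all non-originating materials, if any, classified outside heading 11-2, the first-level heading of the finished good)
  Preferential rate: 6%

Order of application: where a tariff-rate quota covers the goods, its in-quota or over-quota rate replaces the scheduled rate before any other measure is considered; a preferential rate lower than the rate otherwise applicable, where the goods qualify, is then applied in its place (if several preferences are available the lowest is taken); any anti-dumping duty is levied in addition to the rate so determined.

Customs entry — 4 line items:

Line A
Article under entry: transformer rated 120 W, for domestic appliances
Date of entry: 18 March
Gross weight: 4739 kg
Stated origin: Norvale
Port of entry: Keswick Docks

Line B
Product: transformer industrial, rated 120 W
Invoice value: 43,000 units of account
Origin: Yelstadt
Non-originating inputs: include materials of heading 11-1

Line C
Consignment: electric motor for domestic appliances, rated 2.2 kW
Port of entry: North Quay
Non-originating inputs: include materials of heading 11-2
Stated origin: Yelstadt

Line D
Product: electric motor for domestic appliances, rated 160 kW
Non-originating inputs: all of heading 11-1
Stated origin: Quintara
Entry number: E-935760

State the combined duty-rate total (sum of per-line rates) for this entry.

Line A: transformer → 11-1; rated 120 W → 11-1-1; for domestic appliances → 11-1-1-3. Scheduled 15%. No special measure applies. → 15%.
Line B: transformer → 11-1; rated 120 W → 11-1-1; industrial → 11-1-1-2. Scheduled 22%. Yelstadt agreement on 11-2-2-1: 11-1-1-2 not covered. → 22%.
Line C: electric motor → 11-2; rated 2.2 kW → 11-2-2; for domestic appliances → 11-2-2-2. Scheduled 15%. Yelstadt agreement on 11-2-2-1: 11-2-2-2 not covered. → 15%.
Line D: electric motor → 11-2; rated 160 kW → 11-2-1; for domestic appliances → 11-2-1-1. Scheduled 3%. Quintara agreement on 11-2-1: CTH met → 6% available; preference 6% not lower than 3% → no reduction. → 3%.
Sum: 15% + 22% + 15% + 3% = 55%.

55%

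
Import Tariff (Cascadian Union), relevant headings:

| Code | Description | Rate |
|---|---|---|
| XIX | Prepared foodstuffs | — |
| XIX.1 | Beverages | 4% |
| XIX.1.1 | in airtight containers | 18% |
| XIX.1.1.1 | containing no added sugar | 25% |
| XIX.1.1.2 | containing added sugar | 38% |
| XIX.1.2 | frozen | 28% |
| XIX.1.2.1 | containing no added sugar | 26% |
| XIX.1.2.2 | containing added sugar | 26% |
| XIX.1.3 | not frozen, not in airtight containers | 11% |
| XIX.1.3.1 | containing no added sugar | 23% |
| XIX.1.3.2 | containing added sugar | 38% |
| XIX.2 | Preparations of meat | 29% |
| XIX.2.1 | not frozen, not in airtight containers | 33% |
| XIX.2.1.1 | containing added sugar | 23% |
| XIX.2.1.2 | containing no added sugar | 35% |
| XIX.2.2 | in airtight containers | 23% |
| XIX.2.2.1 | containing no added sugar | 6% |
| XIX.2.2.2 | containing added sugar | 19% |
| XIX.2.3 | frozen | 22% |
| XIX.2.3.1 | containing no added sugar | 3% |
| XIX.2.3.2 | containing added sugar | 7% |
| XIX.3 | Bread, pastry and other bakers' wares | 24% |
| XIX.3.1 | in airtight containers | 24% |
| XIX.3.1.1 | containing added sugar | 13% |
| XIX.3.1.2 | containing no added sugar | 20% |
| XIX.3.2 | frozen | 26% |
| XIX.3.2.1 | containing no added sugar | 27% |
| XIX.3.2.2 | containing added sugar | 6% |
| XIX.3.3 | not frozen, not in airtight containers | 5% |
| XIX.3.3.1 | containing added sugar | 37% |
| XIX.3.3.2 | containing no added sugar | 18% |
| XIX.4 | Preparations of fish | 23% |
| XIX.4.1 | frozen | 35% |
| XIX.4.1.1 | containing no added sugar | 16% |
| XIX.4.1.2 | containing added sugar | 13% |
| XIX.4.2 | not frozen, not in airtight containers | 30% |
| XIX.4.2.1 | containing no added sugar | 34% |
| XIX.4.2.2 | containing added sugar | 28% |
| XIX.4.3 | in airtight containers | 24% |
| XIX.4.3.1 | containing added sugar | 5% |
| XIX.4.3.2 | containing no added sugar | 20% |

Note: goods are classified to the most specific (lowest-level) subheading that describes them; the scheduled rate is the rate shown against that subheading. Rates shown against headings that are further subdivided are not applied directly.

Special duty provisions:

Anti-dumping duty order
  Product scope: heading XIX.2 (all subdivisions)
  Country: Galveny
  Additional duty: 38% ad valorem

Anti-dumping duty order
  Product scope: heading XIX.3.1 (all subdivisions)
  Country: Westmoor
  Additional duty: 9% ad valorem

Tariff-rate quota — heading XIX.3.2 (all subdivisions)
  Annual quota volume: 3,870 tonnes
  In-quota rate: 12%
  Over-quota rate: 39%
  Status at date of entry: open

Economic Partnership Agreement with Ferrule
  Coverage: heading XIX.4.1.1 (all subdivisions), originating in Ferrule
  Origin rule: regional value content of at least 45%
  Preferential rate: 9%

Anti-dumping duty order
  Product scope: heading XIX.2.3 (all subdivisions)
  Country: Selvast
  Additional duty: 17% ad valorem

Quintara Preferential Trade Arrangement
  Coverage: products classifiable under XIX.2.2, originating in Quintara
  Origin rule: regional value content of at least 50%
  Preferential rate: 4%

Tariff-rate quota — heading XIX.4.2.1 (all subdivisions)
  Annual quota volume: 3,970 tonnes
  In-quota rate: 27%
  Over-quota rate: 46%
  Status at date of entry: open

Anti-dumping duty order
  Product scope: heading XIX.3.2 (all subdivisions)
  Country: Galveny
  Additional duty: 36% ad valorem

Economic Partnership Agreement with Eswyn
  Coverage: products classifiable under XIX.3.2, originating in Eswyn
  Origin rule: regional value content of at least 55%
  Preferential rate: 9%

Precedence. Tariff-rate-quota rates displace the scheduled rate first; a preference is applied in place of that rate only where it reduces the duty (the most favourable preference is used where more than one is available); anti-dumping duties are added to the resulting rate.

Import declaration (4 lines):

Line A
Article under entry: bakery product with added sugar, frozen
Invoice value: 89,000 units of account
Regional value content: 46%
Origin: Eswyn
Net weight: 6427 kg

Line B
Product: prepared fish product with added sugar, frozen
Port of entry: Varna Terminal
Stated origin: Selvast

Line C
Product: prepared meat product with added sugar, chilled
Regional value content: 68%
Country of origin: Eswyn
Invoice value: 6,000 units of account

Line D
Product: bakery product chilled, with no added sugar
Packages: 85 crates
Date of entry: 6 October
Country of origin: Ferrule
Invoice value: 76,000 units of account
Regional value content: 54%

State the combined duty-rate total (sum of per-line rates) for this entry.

66%

Line A: bakery product → XIX.3; frozen → XIX.3.2; with added sugar → XIX.3.2.2. Scheduled 6%. quota on XIX.3.2 open → in-quota 12%; Eswyn agreement on XIX.3.2: RVC < 55%. → 12%.
Line B: prepared fish product → XIX.4; frozen → XIX.4.1; with added sugar → XIX.4.1.2. Scheduled 13%. No special measure applies. → 13%.
Line C: prepared meat product → XIX.2; chilled → XIX.2.1; with added sugar → XIX.2.1.1. Scheduled 23%. Eswyn agreement on XIX.3.2: XIX.2.1.1 not covered. → 23%.
Line D: bakery product → XIX.3; chilled → XIX.3.3; with no added sugar → XIX.3.3.2. Scheduled 18%. Ferrule agreement on XIX.4.1.1: XIX.3.3.2 not covered. → 18%.
Sum: 12% + 13% + 23% + 18% = 66%.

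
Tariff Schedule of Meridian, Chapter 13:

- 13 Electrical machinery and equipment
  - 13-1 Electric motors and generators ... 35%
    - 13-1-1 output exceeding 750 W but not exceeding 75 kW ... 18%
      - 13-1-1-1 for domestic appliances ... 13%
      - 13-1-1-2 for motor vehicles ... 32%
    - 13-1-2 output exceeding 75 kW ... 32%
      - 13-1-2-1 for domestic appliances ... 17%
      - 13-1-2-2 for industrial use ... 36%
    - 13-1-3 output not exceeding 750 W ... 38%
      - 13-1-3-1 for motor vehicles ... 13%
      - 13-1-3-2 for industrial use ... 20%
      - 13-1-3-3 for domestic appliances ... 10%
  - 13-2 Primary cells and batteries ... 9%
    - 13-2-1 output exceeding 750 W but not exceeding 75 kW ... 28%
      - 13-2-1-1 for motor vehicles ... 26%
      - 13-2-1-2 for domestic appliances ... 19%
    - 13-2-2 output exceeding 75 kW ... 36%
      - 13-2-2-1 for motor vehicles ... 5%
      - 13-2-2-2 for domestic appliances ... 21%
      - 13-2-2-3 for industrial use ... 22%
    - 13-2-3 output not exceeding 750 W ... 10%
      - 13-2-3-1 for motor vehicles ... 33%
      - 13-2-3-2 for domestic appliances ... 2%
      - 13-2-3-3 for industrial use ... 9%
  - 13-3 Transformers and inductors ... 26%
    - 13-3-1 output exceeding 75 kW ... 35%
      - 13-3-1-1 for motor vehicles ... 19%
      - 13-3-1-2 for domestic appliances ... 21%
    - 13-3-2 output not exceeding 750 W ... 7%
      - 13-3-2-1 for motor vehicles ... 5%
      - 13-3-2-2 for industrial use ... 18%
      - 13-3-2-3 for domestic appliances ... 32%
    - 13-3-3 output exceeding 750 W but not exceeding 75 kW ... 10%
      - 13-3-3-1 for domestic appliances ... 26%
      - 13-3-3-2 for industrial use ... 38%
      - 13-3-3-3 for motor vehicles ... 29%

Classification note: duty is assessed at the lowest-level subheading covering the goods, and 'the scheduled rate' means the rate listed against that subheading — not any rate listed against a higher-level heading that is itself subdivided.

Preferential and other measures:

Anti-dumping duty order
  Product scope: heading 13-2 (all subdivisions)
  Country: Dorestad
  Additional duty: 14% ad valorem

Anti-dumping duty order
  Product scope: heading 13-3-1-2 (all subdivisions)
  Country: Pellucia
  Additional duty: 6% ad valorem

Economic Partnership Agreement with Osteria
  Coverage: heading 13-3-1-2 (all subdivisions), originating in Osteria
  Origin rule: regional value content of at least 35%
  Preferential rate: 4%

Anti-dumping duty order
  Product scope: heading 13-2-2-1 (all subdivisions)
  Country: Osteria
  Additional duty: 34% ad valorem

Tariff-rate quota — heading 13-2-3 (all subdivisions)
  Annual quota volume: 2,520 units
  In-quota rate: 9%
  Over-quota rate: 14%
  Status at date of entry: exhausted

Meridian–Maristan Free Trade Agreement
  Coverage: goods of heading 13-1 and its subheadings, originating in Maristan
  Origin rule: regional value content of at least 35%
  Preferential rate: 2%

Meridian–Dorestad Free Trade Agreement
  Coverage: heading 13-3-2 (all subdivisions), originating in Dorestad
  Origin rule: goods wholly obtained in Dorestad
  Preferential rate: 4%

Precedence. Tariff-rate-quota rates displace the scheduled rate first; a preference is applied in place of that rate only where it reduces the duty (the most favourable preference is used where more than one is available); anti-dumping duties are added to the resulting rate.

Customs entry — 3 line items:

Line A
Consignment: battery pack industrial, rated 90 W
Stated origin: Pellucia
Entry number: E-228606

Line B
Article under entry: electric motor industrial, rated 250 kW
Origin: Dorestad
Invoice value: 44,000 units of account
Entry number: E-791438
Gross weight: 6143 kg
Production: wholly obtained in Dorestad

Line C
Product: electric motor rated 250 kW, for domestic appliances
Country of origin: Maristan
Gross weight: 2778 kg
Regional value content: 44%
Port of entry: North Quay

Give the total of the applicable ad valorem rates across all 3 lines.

52%

Line A: battery pack → 13-2; rated 90 W → 13-2-3; industrial → 13-2-3-3. Scheduled 9%. quota on 13-2-3 exhausted → over-quota 14%. → 14%.
Line B: electric motor → 13-1; rated 250 kW → 13-1-2; industrial → 13-1-2-2. Scheduled 36%. Dorestad agreement on 13-3-2: 13-1-2-2 not covered. → 36%.
Line C: electric motor → 13-1; rated 250 kW → 13-1-2; for domestic appliances → 13-1-2-1. Scheduled 17%. Maristan agreement on 13-1: RVC ≥ 35% → 2% available; preferential 2%. → 2%.
Sum: 14% + 36% + 2% = 52%.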